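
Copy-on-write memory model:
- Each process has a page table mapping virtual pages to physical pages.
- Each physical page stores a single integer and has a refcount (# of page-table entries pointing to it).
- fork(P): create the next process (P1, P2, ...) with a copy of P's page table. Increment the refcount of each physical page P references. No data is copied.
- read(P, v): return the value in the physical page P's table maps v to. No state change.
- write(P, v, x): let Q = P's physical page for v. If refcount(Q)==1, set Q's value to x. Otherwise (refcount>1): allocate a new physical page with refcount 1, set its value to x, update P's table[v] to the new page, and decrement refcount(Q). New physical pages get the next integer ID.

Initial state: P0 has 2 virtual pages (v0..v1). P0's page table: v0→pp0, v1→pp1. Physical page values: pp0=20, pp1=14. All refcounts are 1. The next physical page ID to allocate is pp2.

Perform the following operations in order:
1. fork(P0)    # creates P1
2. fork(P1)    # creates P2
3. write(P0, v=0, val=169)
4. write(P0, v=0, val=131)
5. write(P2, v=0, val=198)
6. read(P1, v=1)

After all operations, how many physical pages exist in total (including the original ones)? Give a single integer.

Answer: 4

Derivation:
Op 1: fork(P0) -> P1. 2 ppages; refcounts: pp0:2 pp1:2
Op 2: fork(P1) -> P2. 2 ppages; refcounts: pp0:3 pp1:3
Op 3: write(P0, v0, 169). refcount(pp0)=3>1 -> COPY to pp2. 3 ppages; refcounts: pp0:2 pp1:3 pp2:1
Op 4: write(P0, v0, 131). refcount(pp2)=1 -> write in place. 3 ppages; refcounts: pp0:2 pp1:3 pp2:1
Op 5: write(P2, v0, 198). refcount(pp0)=2>1 -> COPY to pp3. 4 ppages; refcounts: pp0:1 pp1:3 pp2:1 pp3:1
Op 6: read(P1, v1) -> 14. No state change.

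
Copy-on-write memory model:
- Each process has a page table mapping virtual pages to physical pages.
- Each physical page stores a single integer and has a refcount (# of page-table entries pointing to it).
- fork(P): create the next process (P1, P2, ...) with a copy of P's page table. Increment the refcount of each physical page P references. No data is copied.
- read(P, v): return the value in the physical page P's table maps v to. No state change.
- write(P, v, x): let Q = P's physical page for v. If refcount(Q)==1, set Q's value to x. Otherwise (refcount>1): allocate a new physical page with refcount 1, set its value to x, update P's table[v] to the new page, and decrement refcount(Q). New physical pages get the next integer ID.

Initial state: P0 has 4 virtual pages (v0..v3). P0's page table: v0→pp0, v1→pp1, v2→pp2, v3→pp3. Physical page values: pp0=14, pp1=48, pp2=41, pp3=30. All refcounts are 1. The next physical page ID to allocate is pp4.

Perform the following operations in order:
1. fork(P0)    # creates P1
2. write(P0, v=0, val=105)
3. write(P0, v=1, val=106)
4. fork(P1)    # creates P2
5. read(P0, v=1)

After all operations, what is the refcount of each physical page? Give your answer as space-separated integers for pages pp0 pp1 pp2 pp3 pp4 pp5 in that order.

Op 1: fork(P0) -> P1. 4 ppages; refcounts: pp0:2 pp1:2 pp2:2 pp3:2
Op 2: write(P0, v0, 105). refcount(pp0)=2>1 -> COPY to pp4. 5 ppages; refcounts: pp0:1 pp1:2 pp2:2 pp3:2 pp4:1
Op 3: write(P0, v1, 106). refcount(pp1)=2>1 -> COPY to pp5. 6 ppages; refcounts: pp0:1 pp1:1 pp2:2 pp3:2 pp4:1 pp5:1
Op 4: fork(P1) -> P2. 6 ppages; refcounts: pp0:2 pp1:2 pp2:3 pp3:3 pp4:1 pp5:1
Op 5: read(P0, v1) -> 106. No state change.

Answer: 2 2 3 3 1 1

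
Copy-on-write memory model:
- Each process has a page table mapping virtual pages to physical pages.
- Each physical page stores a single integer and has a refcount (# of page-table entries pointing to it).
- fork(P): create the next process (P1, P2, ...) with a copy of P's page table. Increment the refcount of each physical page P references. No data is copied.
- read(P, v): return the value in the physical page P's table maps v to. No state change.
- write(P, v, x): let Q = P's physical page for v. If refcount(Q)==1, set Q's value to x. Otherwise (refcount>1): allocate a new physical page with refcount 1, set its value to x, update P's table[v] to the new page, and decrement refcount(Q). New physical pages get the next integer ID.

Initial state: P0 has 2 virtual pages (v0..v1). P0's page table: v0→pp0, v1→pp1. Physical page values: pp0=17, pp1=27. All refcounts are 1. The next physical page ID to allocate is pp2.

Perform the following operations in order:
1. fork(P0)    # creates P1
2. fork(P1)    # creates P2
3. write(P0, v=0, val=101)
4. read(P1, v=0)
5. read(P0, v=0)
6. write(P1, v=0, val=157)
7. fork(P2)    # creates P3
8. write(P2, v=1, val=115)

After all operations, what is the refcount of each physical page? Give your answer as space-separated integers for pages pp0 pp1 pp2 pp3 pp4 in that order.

Op 1: fork(P0) -> P1. 2 ppages; refcounts: pp0:2 pp1:2
Op 2: fork(P1) -> P2. 2 ppages; refcounts: pp0:3 pp1:3
Op 3: write(P0, v0, 101). refcount(pp0)=3>1 -> COPY to pp2. 3 ppages; refcounts: pp0:2 pp1:3 pp2:1
Op 4: read(P1, v0) -> 17. No state change.
Op 5: read(P0, v0) -> 101. No state change.
Op 6: write(P1, v0, 157). refcount(pp0)=2>1 -> COPY to pp3. 4 ppages; refcounts: pp0:1 pp1:3 pp2:1 pp3:1
Op 7: fork(P2) -> P3. 4 ppages; refcounts: pp0:2 pp1:4 pp2:1 pp3:1
Op 8: write(P2, v1, 115). refcount(pp1)=4>1 -> COPY to pp4. 5 ppages; refcounts: pp0:2 pp1:3 pp2:1 pp3:1 pp4:1

Answer: 2 3 1 1 1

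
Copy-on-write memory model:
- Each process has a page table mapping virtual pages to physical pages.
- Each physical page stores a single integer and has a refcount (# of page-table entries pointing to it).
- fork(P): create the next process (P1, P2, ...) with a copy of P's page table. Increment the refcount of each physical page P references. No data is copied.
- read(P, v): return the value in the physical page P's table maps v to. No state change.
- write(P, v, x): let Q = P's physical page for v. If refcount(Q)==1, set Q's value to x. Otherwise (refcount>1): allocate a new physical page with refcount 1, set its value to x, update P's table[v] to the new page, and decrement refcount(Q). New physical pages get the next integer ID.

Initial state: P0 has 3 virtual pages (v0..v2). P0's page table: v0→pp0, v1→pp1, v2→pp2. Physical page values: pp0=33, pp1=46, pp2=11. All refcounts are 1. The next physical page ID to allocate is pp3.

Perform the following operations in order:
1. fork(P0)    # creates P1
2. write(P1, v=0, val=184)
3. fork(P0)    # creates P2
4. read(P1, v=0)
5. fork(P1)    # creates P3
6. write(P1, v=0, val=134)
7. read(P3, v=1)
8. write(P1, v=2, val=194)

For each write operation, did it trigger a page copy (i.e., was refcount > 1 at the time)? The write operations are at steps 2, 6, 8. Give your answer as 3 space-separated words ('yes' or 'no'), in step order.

Op 1: fork(P0) -> P1. 3 ppages; refcounts: pp0:2 pp1:2 pp2:2
Op 2: write(P1, v0, 184). refcount(pp0)=2>1 -> COPY to pp3. 4 ppages; refcounts: pp0:1 pp1:2 pp2:2 pp3:1
Op 3: fork(P0) -> P2. 4 ppages; refcounts: pp0:2 pp1:3 pp2:3 pp3:1
Op 4: read(P1, v0) -> 184. No state change.
Op 5: fork(P1) -> P3. 4 ppages; refcounts: pp0:2 pp1:4 pp2:4 pp3:2
Op 6: write(P1, v0, 134). refcount(pp3)=2>1 -> COPY to pp4. 5 ppages; refcounts: pp0:2 pp1:4 pp2:4 pp3:1 pp4:1
Op 7: read(P3, v1) -> 46. No state change.
Op 8: write(P1, v2, 194). refcount(pp2)=4>1 -> COPY to pp5. 6 ppages; refcounts: pp0:2 pp1:4 pp2:3 pp3:1 pp4:1 pp5:1

yes yes yes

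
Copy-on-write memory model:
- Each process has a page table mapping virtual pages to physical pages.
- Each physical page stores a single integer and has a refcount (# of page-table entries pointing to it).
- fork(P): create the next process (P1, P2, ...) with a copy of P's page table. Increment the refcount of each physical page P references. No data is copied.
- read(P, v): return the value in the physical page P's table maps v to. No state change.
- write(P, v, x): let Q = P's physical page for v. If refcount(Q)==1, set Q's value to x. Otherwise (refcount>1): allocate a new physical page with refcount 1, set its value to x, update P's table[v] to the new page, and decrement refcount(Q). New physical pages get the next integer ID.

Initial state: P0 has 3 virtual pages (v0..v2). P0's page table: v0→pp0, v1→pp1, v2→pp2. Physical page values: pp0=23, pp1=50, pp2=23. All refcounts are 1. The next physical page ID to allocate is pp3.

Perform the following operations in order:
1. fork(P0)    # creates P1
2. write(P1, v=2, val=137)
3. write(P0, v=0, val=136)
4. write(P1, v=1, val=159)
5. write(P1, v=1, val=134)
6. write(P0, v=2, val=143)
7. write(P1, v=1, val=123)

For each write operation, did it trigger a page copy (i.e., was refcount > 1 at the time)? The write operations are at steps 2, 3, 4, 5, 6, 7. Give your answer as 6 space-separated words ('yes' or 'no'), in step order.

Op 1: fork(P0) -> P1. 3 ppages; refcounts: pp0:2 pp1:2 pp2:2
Op 2: write(P1, v2, 137). refcount(pp2)=2>1 -> COPY to pp3. 4 ppages; refcounts: pp0:2 pp1:2 pp2:1 pp3:1
Op 3: write(P0, v0, 136). refcount(pp0)=2>1 -> COPY to pp4. 5 ppages; refcounts: pp0:1 pp1:2 pp2:1 pp3:1 pp4:1
Op 4: write(P1, v1, 159). refcount(pp1)=2>1 -> COPY to pp5. 6 ppages; refcounts: pp0:1 pp1:1 pp2:1 pp3:1 pp4:1 pp5:1
Op 5: write(P1, v1, 134). refcount(pp5)=1 -> write in place. 6 ppages; refcounts: pp0:1 pp1:1 pp2:1 pp3:1 pp4:1 pp5:1
Op 6: write(P0, v2, 143). refcount(pp2)=1 -> write in place. 6 ppages; refcounts: pp0:1 pp1:1 pp2:1 pp3:1 pp4:1 pp5:1
Op 7: write(P1, v1, 123). refcount(pp5)=1 -> write in place. 6 ppages; refcounts: pp0:1 pp1:1 pp2:1 pp3:1 pp4:1 pp5:1

yes yes yes no no no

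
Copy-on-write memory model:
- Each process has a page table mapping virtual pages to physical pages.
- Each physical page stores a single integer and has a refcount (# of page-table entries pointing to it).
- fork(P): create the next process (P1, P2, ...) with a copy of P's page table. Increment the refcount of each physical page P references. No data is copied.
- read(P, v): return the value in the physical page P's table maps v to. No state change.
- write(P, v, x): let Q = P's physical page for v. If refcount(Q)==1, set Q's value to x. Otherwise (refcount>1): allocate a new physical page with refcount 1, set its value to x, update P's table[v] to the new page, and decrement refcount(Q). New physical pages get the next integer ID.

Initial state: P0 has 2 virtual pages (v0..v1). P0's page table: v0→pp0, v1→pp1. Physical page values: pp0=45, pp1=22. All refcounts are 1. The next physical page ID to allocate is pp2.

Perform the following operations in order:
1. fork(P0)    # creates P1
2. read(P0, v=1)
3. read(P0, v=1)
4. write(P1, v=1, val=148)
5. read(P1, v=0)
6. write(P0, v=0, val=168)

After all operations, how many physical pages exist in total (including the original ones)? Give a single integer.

Op 1: fork(P0) -> P1. 2 ppages; refcounts: pp0:2 pp1:2
Op 2: read(P0, v1) -> 22. No state change.
Op 3: read(P0, v1) -> 22. No state change.
Op 4: write(P1, v1, 148). refcount(pp1)=2>1 -> COPY to pp2. 3 ppages; refcounts: pp0:2 pp1:1 pp2:1
Op 5: read(P1, v0) -> 45. No state change.
Op 6: write(P0, v0, 168). refcount(pp0)=2>1 -> COPY to pp3. 4 ppages; refcounts: pp0:1 pp1:1 pp2:1 pp3:1

Answer: 4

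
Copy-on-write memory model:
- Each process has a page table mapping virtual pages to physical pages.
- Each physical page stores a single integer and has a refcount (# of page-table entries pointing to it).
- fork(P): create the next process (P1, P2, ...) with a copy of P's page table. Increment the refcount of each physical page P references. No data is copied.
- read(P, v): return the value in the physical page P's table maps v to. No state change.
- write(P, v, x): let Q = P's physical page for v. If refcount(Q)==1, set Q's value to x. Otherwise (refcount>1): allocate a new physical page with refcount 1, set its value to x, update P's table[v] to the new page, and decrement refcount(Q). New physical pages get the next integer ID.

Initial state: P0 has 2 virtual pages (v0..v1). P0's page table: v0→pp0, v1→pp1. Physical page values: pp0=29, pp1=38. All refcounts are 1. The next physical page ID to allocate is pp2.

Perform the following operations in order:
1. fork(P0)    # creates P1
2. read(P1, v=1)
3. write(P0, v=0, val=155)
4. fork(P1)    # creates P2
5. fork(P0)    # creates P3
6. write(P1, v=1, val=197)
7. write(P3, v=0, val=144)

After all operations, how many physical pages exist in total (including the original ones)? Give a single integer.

Answer: 5

Derivation:
Op 1: fork(P0) -> P1. 2 ppages; refcounts: pp0:2 pp1:2
Op 2: read(P1, v1) -> 38. No state change.
Op 3: write(P0, v0, 155). refcount(pp0)=2>1 -> COPY to pp2. 3 ppages; refcounts: pp0:1 pp1:2 pp2:1
Op 4: fork(P1) -> P2. 3 ppages; refcounts: pp0:2 pp1:3 pp2:1
Op 5: fork(P0) -> P3. 3 ppages; refcounts: pp0:2 pp1:4 pp2:2
Op 6: write(P1, v1, 197). refcount(pp1)=4>1 -> COPY to pp3. 4 ppages; refcounts: pp0:2 pp1:3 pp2:2 pp3:1
Op 7: write(P3, v0, 144). refcount(pp2)=2>1 -> COPY to pp4. 5 ppages; refcounts: pp0:2 pp1:3 pp2:1 pp3:1 pp4:1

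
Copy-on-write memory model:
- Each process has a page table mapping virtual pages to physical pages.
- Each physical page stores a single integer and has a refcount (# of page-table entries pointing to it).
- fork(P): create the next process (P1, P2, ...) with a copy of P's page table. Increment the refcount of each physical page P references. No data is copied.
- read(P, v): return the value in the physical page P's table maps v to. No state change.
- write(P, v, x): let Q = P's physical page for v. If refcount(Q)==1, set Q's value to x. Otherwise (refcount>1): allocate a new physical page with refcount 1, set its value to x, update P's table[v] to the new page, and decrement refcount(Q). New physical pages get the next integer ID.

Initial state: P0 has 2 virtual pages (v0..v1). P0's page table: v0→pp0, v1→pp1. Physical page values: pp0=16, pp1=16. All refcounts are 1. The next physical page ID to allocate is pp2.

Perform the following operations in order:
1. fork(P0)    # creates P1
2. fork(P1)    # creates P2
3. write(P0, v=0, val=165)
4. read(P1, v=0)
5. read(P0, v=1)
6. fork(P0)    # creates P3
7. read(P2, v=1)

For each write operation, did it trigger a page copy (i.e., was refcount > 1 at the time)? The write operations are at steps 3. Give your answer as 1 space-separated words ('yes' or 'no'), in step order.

Op 1: fork(P0) -> P1. 2 ppages; refcounts: pp0:2 pp1:2
Op 2: fork(P1) -> P2. 2 ppages; refcounts: pp0:3 pp1:3
Op 3: write(P0, v0, 165). refcount(pp0)=3>1 -> COPY to pp2. 3 ppages; refcounts: pp0:2 pp1:3 pp2:1
Op 4: read(P1, v0) -> 16. No state change.
Op 5: read(P0, v1) -> 16. No state change.
Op 6: fork(P0) -> P3. 3 ppages; refcounts: pp0:2 pp1:4 pp2:2
Op 7: read(P2, v1) -> 16. No state change.

yes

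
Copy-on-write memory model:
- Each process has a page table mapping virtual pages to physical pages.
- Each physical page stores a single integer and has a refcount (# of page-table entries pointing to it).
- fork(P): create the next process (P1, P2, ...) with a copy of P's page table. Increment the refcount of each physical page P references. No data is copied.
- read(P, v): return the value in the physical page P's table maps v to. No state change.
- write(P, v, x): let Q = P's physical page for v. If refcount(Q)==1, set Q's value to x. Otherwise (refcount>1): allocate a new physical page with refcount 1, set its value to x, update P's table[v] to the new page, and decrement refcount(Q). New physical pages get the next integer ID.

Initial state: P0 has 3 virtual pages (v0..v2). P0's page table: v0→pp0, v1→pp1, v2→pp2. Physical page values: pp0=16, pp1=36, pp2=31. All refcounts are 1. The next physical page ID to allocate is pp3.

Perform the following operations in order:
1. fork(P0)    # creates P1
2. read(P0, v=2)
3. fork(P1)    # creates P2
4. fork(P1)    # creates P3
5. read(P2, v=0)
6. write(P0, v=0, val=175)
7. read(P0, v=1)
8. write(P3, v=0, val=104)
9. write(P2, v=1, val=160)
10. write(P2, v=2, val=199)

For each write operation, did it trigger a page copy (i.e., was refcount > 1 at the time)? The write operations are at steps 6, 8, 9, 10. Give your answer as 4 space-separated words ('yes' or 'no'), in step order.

Op 1: fork(P0) -> P1. 3 ppages; refcounts: pp0:2 pp1:2 pp2:2
Op 2: read(P0, v2) -> 31. No state change.
Op 3: fork(P1) -> P2. 3 ppages; refcounts: pp0:3 pp1:3 pp2:3
Op 4: fork(P1) -> P3. 3 ppages; refcounts: pp0:4 pp1:4 pp2:4
Op 5: read(P2, v0) -> 16. No state change.
Op 6: write(P0, v0, 175). refcount(pp0)=4>1 -> COPY to pp3. 4 ppages; refcounts: pp0:3 pp1:4 pp2:4 pp3:1
Op 7: read(P0, v1) -> 36. No state change.
Op 8: write(P3, v0, 104). refcount(pp0)=3>1 -> COPY to pp4. 5 ppages; refcounts: pp0:2 pp1:4 pp2:4 pp3:1 pp4:1
Op 9: write(P2, v1, 160). refcount(pp1)=4>1 -> COPY to pp5. 6 ppages; refcounts: pp0:2 pp1:3 pp2:4 pp3:1 pp4:1 pp5:1
Op 10: write(P2, v2, 199). refcount(pp2)=4>1 -> COPY to pp6. 7 ppages; refcounts: pp0:2 pp1:3 pp2:3 pp3:1 pp4:1 pp5:1 pp6:1

yes yes yes yes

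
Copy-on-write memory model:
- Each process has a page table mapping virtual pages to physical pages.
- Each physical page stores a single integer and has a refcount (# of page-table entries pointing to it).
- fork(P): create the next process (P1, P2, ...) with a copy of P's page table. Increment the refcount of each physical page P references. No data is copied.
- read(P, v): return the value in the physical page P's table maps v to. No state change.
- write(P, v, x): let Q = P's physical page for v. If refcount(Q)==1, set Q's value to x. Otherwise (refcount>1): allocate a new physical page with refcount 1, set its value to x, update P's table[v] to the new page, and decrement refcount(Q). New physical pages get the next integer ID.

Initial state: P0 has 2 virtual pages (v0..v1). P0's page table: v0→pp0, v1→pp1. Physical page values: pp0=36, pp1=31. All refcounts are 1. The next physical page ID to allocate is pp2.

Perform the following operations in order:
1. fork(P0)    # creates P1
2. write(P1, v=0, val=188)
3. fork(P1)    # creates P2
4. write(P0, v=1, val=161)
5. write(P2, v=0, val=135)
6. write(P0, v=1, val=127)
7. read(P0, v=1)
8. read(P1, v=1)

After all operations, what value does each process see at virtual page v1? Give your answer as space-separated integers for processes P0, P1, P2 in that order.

Op 1: fork(P0) -> P1. 2 ppages; refcounts: pp0:2 pp1:2
Op 2: write(P1, v0, 188). refcount(pp0)=2>1 -> COPY to pp2. 3 ppages; refcounts: pp0:1 pp1:2 pp2:1
Op 3: fork(P1) -> P2. 3 ppages; refcounts: pp0:1 pp1:3 pp2:2
Op 4: write(P0, v1, 161). refcount(pp1)=3>1 -> COPY to pp3. 4 ppages; refcounts: pp0:1 pp1:2 pp2:2 pp3:1
Op 5: write(P2, v0, 135). refcount(pp2)=2>1 -> COPY to pp4. 5 ppages; refcounts: pp0:1 pp1:2 pp2:1 pp3:1 pp4:1
Op 6: write(P0, v1, 127). refcount(pp3)=1 -> write in place. 5 ppages; refcounts: pp0:1 pp1:2 pp2:1 pp3:1 pp4:1
Op 7: read(P0, v1) -> 127. No state change.
Op 8: read(P1, v1) -> 31. No state change.
P0: v1 -> pp3 = 127
P1: v1 -> pp1 = 31
P2: v1 -> pp1 = 31

Answer: 127 31 31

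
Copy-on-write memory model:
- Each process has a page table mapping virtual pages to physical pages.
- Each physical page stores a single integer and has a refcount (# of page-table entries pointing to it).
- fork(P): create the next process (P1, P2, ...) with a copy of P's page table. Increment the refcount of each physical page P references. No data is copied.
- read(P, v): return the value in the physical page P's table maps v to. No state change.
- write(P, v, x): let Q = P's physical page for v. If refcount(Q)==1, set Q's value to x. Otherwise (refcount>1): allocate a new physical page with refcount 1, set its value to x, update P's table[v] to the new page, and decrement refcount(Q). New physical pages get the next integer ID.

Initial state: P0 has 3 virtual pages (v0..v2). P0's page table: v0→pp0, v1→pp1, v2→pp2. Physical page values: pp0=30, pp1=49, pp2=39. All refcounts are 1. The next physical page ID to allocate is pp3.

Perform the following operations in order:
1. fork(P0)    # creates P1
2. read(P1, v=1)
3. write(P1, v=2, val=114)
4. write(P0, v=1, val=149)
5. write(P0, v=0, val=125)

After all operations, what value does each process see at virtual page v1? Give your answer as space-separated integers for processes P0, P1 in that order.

Answer: 149 49

Derivation:
Op 1: fork(P0) -> P1. 3 ppages; refcounts: pp0:2 pp1:2 pp2:2
Op 2: read(P1, v1) -> 49. No state change.
Op 3: write(P1, v2, 114). refcount(pp2)=2>1 -> COPY to pp3. 4 ppages; refcounts: pp0:2 pp1:2 pp2:1 pp3:1
Op 4: write(P0, v1, 149). refcount(pp1)=2>1 -> COPY to pp4. 5 ppages; refcounts: pp0:2 pp1:1 pp2:1 pp3:1 pp4:1
Op 5: write(P0, v0, 125). refcount(pp0)=2>1 -> COPY to pp5. 6 ppages; refcounts: pp0:1 pp1:1 pp2:1 pp3:1 pp4:1 pp5:1
P0: v1 -> pp4 = 149
P1: v1 -> pp1 = 49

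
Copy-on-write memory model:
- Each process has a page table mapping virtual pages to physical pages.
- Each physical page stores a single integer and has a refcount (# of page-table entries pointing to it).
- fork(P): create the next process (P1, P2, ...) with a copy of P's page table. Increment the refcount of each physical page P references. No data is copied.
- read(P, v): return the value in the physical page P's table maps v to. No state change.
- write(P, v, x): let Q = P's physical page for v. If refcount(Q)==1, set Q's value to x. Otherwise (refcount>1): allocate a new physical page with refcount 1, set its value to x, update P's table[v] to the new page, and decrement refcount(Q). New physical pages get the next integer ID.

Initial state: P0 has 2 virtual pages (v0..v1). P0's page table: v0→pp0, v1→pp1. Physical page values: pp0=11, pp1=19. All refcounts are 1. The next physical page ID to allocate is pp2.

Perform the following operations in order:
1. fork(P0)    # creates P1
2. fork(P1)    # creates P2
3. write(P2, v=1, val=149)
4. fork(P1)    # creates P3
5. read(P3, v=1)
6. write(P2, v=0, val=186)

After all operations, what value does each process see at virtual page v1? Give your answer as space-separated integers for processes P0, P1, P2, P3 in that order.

Answer: 19 19 149 19

Derivation:
Op 1: fork(P0) -> P1. 2 ppages; refcounts: pp0:2 pp1:2
Op 2: fork(P1) -> P2. 2 ppages; refcounts: pp0:3 pp1:3
Op 3: write(P2, v1, 149). refcount(pp1)=3>1 -> COPY to pp2. 3 ppages; refcounts: pp0:3 pp1:2 pp2:1
Op 4: fork(P1) -> P3. 3 ppages; refcounts: pp0:4 pp1:3 pp2:1
Op 5: read(P3, v1) -> 19. No state change.
Op 6: write(P2, v0, 186). refcount(pp0)=4>1 -> COPY to pp3. 4 ppages; refcounts: pp0:3 pp1:3 pp2:1 pp3:1
P0: v1 -> pp1 = 19
P1: v1 -> pp1 = 19
P2: v1 -> pp2 = 149
P3: v1 -> pp1 = 19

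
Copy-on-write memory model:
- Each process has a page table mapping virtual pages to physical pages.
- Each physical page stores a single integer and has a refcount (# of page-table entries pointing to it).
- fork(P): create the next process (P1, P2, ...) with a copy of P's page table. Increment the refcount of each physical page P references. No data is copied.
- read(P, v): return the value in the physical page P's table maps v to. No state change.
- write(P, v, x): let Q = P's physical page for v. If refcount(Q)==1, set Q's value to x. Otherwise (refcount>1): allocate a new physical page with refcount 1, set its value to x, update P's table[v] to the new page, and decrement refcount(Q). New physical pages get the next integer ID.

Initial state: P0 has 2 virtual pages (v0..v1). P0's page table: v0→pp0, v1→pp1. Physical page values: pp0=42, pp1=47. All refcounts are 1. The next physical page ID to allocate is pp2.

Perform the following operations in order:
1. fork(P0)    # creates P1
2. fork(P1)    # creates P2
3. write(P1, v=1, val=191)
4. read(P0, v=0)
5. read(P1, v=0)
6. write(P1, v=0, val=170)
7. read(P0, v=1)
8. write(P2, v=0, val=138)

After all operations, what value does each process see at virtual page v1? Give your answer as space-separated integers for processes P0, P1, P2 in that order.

Answer: 47 191 47

Derivation:
Op 1: fork(P0) -> P1. 2 ppages; refcounts: pp0:2 pp1:2
Op 2: fork(P1) -> P2. 2 ppages; refcounts: pp0:3 pp1:3
Op 3: write(P1, v1, 191). refcount(pp1)=3>1 -> COPY to pp2. 3 ppages; refcounts: pp0:3 pp1:2 pp2:1
Op 4: read(P0, v0) -> 42. No state change.
Op 5: read(P1, v0) -> 42. No state change.
Op 6: write(P1, v0, 170). refcount(pp0)=3>1 -> COPY to pp3. 4 ppages; refcounts: pp0:2 pp1:2 pp2:1 pp3:1
Op 7: read(P0, v1) -> 47. No state change.
Op 8: write(P2, v0, 138). refcount(pp0)=2>1 -> COPY to pp4. 5 ppages; refcounts: pp0:1 pp1:2 pp2:1 pp3:1 pp4:1
P0: v1 -> pp1 = 47
P1: v1 -> pp2 = 191
P2: v1 -> pp1 = 47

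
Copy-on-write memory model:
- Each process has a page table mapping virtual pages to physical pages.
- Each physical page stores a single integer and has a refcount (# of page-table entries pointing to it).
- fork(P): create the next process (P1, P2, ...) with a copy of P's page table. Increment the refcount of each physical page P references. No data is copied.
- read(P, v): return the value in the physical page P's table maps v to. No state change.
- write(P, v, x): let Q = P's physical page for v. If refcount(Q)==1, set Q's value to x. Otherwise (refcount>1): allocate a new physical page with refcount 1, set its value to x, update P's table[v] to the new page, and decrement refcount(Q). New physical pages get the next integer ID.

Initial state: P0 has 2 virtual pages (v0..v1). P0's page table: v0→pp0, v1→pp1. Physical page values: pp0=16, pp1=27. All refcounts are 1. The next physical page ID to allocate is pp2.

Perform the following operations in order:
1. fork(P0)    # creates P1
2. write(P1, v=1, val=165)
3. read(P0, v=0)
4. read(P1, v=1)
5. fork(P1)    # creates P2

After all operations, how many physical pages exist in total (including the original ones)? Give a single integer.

Answer: 3

Derivation:
Op 1: fork(P0) -> P1. 2 ppages; refcounts: pp0:2 pp1:2
Op 2: write(P1, v1, 165). refcount(pp1)=2>1 -> COPY to pp2. 3 ppages; refcounts: pp0:2 pp1:1 pp2:1
Op 3: read(P0, v0) -> 16. No state change.
Op 4: read(P1, v1) -> 165. No state change.
Op 5: fork(P1) -> P2. 3 ppages; refcounts: pp0:3 pp1:1 pp2:2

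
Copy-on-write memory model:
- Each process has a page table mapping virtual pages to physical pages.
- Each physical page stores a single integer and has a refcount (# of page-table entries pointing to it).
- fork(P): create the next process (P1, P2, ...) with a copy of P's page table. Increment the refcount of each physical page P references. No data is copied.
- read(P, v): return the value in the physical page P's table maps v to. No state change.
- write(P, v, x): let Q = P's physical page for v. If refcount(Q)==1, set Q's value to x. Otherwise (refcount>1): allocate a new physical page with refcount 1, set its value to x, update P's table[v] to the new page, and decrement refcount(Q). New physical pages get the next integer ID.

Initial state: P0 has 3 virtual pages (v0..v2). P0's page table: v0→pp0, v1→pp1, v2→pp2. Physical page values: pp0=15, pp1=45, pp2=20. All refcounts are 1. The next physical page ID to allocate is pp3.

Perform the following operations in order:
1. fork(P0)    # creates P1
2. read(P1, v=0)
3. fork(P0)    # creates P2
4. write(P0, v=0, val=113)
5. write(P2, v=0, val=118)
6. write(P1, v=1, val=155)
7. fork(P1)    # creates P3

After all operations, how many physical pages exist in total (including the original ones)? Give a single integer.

Op 1: fork(P0) -> P1. 3 ppages; refcounts: pp0:2 pp1:2 pp2:2
Op 2: read(P1, v0) -> 15. No state change.
Op 3: fork(P0) -> P2. 3 ppages; refcounts: pp0:3 pp1:3 pp2:3
Op 4: write(P0, v0, 113). refcount(pp0)=3>1 -> COPY to pp3. 4 ppages; refcounts: pp0:2 pp1:3 pp2:3 pp3:1
Op 5: write(P2, v0, 118). refcount(pp0)=2>1 -> COPY to pp4. 5 ppages; refcounts: pp0:1 pp1:3 pp2:3 pp3:1 pp4:1
Op 6: write(P1, v1, 155). refcount(pp1)=3>1 -> COPY to pp5. 6 ppages; refcounts: pp0:1 pp1:2 pp2:3 pp3:1 pp4:1 pp5:1
Op 7: fork(P1) -> P3. 6 ppages; refcounts: pp0:2 pp1:2 pp2:4 pp3:1 pp4:1 pp5:2

Answer: 6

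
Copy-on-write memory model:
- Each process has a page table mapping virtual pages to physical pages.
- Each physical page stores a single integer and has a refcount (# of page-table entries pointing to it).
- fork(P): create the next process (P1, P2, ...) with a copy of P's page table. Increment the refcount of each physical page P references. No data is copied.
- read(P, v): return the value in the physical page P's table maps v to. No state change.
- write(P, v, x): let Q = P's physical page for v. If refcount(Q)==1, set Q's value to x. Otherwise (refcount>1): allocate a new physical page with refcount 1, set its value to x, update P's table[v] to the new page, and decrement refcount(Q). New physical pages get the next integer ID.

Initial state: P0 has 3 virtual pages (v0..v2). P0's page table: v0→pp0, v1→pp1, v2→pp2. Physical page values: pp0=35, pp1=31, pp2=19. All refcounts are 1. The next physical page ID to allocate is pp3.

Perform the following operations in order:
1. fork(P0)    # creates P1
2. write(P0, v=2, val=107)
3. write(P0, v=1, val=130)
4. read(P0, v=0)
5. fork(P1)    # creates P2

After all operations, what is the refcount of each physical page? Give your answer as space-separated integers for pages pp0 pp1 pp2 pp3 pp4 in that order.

Answer: 3 2 2 1 1

Derivation:
Op 1: fork(P0) -> P1. 3 ppages; refcounts: pp0:2 pp1:2 pp2:2
Op 2: write(P0, v2, 107). refcount(pp2)=2>1 -> COPY to pp3. 4 ppages; refcounts: pp0:2 pp1:2 pp2:1 pp3:1
Op 3: write(P0, v1, 130). refcount(pp1)=2>1 -> COPY to pp4. 5 ppages; refcounts: pp0:2 pp1:1 pp2:1 pp3:1 pp4:1
Op 4: read(P0, v0) -> 35. No state change.
Op 5: fork(P1) -> P2. 5 ppages; refcounts: pp0:3 pp1:2 pp2:2 pp3:1 pp4:1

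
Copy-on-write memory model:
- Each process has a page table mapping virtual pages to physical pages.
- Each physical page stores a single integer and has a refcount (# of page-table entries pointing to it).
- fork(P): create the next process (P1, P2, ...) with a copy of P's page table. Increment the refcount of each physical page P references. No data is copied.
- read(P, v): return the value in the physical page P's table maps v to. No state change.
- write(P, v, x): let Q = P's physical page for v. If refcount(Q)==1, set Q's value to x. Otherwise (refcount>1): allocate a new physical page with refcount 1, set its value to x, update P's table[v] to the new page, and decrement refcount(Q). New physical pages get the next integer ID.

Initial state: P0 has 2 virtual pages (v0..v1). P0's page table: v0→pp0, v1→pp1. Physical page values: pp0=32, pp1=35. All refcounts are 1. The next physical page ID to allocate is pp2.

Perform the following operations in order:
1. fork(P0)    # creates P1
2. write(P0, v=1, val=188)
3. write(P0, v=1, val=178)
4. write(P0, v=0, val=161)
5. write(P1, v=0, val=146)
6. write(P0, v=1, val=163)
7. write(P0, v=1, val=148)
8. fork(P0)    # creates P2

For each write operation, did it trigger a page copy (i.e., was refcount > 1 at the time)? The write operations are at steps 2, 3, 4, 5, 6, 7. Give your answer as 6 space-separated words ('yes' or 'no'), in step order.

Op 1: fork(P0) -> P1. 2 ppages; refcounts: pp0:2 pp1:2
Op 2: write(P0, v1, 188). refcount(pp1)=2>1 -> COPY to pp2. 3 ppages; refcounts: pp0:2 pp1:1 pp2:1
Op 3: write(P0, v1, 178). refcount(pp2)=1 -> write in place. 3 ppages; refcounts: pp0:2 pp1:1 pp2:1
Op 4: write(P0, v0, 161). refcount(pp0)=2>1 -> COPY to pp3. 4 ppages; refcounts: pp0:1 pp1:1 pp2:1 pp3:1
Op 5: write(P1, v0, 146). refcount(pp0)=1 -> write in place. 4 ppages; refcounts: pp0:1 pp1:1 pp2:1 pp3:1
Op 6: write(P0, v1, 163). refcount(pp2)=1 -> write in place. 4 ppages; refcounts: pp0:1 pp1:1 pp2:1 pp3:1
Op 7: write(P0, v1, 148). refcount(pp2)=1 -> write in place. 4 ppages; refcounts: pp0:1 pp1:1 pp2:1 pp3:1
Op 8: fork(P0) -> P2. 4 ppages; refcounts: pp0:1 pp1:1 pp2:2 pp3:2

yes no yes no no no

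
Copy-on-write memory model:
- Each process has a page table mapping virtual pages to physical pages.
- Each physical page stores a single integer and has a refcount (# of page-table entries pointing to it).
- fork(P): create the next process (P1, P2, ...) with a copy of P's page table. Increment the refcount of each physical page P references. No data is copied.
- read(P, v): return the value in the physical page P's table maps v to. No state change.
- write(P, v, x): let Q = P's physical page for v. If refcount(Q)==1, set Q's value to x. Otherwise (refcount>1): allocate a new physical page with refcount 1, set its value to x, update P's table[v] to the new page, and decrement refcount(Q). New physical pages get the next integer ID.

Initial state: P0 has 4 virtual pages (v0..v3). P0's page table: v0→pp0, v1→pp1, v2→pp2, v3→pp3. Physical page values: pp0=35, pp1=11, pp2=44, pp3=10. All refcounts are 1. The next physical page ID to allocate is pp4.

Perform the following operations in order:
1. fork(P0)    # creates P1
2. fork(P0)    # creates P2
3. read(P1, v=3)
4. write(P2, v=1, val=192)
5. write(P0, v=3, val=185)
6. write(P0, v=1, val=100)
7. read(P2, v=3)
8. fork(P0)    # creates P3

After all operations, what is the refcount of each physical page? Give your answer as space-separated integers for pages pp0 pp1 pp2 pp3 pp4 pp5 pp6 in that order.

Answer: 4 1 4 2 1 2 2

Derivation:
Op 1: fork(P0) -> P1. 4 ppages; refcounts: pp0:2 pp1:2 pp2:2 pp3:2
Op 2: fork(P0) -> P2. 4 ppages; refcounts: pp0:3 pp1:3 pp2:3 pp3:3
Op 3: read(P1, v3) -> 10. No state change.
Op 4: write(P2, v1, 192). refcount(pp1)=3>1 -> COPY to pp4. 5 ppages; refcounts: pp0:3 pp1:2 pp2:3 pp3:3 pp4:1
Op 5: write(P0, v3, 185). refcount(pp3)=3>1 -> COPY to pp5. 6 ppages; refcounts: pp0:3 pp1:2 pp2:3 pp3:2 pp4:1 pp5:1
Op 6: write(P0, v1, 100). refcount(pp1)=2>1 -> COPY to pp6. 7 ppages; refcounts: pp0:3 pp1:1 pp2:3 pp3:2 pp4:1 pp5:1 pp6:1
Op 7: read(P2, v3) -> 10. No state change.
Op 8: fork(P0) -> P3. 7 ppages; refcounts: pp0:4 pp1:1 pp2:4 pp3:2 pp4:1 pp5:2 pp6:2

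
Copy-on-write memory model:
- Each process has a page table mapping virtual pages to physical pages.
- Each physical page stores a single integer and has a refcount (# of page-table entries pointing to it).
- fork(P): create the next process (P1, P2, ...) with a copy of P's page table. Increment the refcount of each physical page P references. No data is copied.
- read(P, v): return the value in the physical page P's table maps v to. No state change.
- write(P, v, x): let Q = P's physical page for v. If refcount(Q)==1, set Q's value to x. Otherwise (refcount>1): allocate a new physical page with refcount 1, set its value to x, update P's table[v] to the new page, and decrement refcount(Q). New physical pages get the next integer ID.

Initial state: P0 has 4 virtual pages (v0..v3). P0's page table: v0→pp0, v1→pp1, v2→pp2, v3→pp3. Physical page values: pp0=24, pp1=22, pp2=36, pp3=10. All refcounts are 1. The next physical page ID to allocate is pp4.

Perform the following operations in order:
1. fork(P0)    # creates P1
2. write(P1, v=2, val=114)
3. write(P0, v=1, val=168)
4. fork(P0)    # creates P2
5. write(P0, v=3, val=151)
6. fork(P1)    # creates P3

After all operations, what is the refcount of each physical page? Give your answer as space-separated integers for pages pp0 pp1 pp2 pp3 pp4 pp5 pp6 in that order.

Answer: 4 2 2 3 2 2 1

Derivation:
Op 1: fork(P0) -> P1. 4 ppages; refcounts: pp0:2 pp1:2 pp2:2 pp3:2
Op 2: write(P1, v2, 114). refcount(pp2)=2>1 -> COPY to pp4. 5 ppages; refcounts: pp0:2 pp1:2 pp2:1 pp3:2 pp4:1
Op 3: write(P0, v1, 168). refcount(pp1)=2>1 -> COPY to pp5. 6 ppages; refcounts: pp0:2 pp1:1 pp2:1 pp3:2 pp4:1 pp5:1
Op 4: fork(P0) -> P2. 6 ppages; refcounts: pp0:3 pp1:1 pp2:2 pp3:3 pp4:1 pp5:2
Op 5: write(P0, v3, 151). refcount(pp3)=3>1 -> COPY to pp6. 7 ppages; refcounts: pp0:3 pp1:1 pp2:2 pp3:2 pp4:1 pp5:2 pp6:1
Op 6: fork(P1) -> P3. 7 ppages; refcounts: pp0:4 pp1:2 pp2:2 pp3:3 pp4:2 pp5:2 pp6:1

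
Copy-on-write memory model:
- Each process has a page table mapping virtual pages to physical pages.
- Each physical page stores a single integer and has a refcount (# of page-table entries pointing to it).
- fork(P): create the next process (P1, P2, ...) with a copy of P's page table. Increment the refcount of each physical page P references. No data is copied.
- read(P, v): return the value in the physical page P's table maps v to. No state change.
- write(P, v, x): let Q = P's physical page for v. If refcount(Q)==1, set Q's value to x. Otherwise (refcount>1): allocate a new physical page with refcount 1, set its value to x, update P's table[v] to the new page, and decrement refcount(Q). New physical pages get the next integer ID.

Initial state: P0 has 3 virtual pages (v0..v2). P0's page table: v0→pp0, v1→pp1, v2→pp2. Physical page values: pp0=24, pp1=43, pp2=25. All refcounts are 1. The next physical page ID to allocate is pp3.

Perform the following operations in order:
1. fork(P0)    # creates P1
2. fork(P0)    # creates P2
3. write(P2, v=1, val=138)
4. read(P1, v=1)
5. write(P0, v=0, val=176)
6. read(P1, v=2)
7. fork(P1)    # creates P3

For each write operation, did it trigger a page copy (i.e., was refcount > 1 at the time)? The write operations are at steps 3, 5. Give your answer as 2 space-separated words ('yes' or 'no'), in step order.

Op 1: fork(P0) -> P1. 3 ppages; refcounts: pp0:2 pp1:2 pp2:2
Op 2: fork(P0) -> P2. 3 ppages; refcounts: pp0:3 pp1:3 pp2:3
Op 3: write(P2, v1, 138). refcount(pp1)=3>1 -> COPY to pp3. 4 ppages; refcounts: pp0:3 pp1:2 pp2:3 pp3:1
Op 4: read(P1, v1) -> 43. No state change.
Op 5: write(P0, v0, 176). refcount(pp0)=3>1 -> COPY to pp4. 5 ppages; refcounts: pp0:2 pp1:2 pp2:3 pp3:1 pp4:1
Op 6: read(P1, v2) -> 25. No state change.
Op 7: fork(P1) -> P3. 5 ppages; refcounts: pp0:3 pp1:3 pp2:4 pp3:1 pp4:1

yes yes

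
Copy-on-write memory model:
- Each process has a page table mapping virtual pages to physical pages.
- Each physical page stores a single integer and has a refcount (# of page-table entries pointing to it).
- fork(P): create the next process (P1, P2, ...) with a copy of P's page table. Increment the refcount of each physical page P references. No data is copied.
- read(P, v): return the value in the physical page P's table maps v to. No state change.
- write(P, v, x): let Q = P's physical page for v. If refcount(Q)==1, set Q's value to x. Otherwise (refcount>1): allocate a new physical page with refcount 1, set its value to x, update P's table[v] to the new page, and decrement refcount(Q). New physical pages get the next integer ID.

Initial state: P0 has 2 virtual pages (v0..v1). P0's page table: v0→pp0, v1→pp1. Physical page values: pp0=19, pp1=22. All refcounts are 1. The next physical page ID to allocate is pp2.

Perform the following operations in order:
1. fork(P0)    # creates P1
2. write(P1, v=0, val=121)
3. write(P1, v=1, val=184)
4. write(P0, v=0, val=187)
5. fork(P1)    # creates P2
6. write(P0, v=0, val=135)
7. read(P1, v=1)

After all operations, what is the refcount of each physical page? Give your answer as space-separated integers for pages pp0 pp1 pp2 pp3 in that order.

Op 1: fork(P0) -> P1. 2 ppages; refcounts: pp0:2 pp1:2
Op 2: write(P1, v0, 121). refcount(pp0)=2>1 -> COPY to pp2. 3 ppages; refcounts: pp0:1 pp1:2 pp2:1
Op 3: write(P1, v1, 184). refcount(pp1)=2>1 -> COPY to pp3. 4 ppages; refcounts: pp0:1 pp1:1 pp2:1 pp3:1
Op 4: write(P0, v0, 187). refcount(pp0)=1 -> write in place. 4 ppages; refcounts: pp0:1 pp1:1 pp2:1 pp3:1
Op 5: fork(P1) -> P2. 4 ppages; refcounts: pp0:1 pp1:1 pp2:2 pp3:2
Op 6: write(P0, v0, 135). refcount(pp0)=1 -> write in place. 4 ppages; refcounts: pp0:1 pp1:1 pp2:2 pp3:2
Op 7: read(P1, v1) -> 184. No state change.

Answer: 1 1 2 2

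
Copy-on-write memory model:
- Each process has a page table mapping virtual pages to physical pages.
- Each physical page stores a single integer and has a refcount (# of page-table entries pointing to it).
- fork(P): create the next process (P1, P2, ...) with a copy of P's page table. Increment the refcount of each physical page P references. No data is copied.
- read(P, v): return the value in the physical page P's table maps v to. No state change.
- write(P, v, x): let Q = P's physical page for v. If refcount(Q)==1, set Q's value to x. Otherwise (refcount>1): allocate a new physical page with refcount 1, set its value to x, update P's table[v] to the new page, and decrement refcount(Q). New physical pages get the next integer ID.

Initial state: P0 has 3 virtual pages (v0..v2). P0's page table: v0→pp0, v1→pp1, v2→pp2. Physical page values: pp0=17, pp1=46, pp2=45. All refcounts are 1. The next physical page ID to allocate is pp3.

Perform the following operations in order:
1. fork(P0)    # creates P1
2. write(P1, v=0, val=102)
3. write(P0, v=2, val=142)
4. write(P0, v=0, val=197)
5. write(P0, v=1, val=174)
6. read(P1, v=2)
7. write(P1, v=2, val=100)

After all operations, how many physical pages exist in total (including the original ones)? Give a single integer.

Op 1: fork(P0) -> P1. 3 ppages; refcounts: pp0:2 pp1:2 pp2:2
Op 2: write(P1, v0, 102). refcount(pp0)=2>1 -> COPY to pp3. 4 ppages; refcounts: pp0:1 pp1:2 pp2:2 pp3:1
Op 3: write(P0, v2, 142). refcount(pp2)=2>1 -> COPY to pp4. 5 ppages; refcounts: pp0:1 pp1:2 pp2:1 pp3:1 pp4:1
Op 4: write(P0, v0, 197). refcount(pp0)=1 -> write in place. 5 ppages; refcounts: pp0:1 pp1:2 pp2:1 pp3:1 pp4:1
Op 5: write(P0, v1, 174). refcount(pp1)=2>1 -> COPY to pp5. 6 ppages; refcounts: pp0:1 pp1:1 pp2:1 pp3:1 pp4:1 pp5:1
Op 6: read(P1, v2) -> 45. No state change.
Op 7: write(P1, v2, 100). refcount(pp2)=1 -> write in place. 6 ppages; refcounts: pp0:1 pp1:1 pp2:1 pp3:1 pp4:1 pp5:1

Answer: 6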